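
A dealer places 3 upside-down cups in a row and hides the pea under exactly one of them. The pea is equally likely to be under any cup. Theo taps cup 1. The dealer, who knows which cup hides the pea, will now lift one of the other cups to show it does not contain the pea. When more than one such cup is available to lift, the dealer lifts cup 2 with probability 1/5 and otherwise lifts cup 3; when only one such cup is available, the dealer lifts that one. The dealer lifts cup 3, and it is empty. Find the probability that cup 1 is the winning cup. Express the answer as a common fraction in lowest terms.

4/9

Consider each possible location of the pea in turn.
If it is under cup 1 (prior 1/3): cup 2 is available but not opened, probability 4/5; weight (1/3)·(4/5) = 4/15.
If it is under cup 2 (prior 1/3): only cup 3 is available, probability 1; weight (1/3)·1 = 1/3.
If it is under cup 3 (prior 1/3): the dealer opened cup 3, so this case is ruled out; weight (1/3)·0 = 0.
The weights sum to 3/5.
So P(the pea under cup 1 | the dealer opened cup 3) = (4/15) / (3/5) = 4/9.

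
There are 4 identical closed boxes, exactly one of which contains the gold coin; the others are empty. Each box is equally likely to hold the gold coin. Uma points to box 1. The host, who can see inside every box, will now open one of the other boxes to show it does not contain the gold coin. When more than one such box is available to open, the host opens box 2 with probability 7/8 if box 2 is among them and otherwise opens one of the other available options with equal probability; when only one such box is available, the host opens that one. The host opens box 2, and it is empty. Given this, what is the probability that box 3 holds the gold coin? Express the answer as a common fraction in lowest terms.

1/3

Apply Bayes' rule, conditioning on where the gold coin actually is.
If it is in any of boxes 1, 3, and 4 (prior 1/4 each): box 2 is available, opened with probability 7/8; weight (1/4)·(7/8) = 7/32 each.
If it is in box 2 (prior 1/4): the host opened box 2, so this case is ruled out; weight (1/4)·0 = 0.
The weights sum to 21/32.
So P(the gold coin in box 3 | the host opened box 2) = (7/32) / (21/32) = 1/3.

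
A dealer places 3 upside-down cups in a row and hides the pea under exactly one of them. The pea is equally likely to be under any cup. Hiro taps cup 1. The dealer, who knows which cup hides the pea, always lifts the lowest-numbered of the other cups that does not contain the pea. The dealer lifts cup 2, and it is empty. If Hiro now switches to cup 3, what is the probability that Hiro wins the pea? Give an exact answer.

1/2

Consider each possible location of the pea in turn.
If it is under either of cups 1 and 3 (prior 1/3 each): cup 2 is the lowest-numbered option available, probability 1; weight (1/3)·1 = 1/3 each.
If it is under cup 2 (prior 1/3): the dealer opened cup 2, so this case is ruled out; weight (1/3)·0 = 0.
The weights sum to 2/3.
So P(the pea under cup 3 | the dealer opened cup 2) = (1/3) / (2/3) = 1/2.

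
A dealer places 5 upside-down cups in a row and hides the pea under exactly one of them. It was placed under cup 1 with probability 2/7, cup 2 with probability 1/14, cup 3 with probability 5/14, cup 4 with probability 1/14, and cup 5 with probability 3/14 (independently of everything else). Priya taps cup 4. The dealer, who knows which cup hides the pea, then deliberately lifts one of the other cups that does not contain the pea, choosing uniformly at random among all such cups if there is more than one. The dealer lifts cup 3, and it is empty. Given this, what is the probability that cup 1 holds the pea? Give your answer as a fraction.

Apply Bayes' rule, conditioning on where the pea actually is.
If it is under cup 1 (prior 2/7): the dealer has 3 equally likely choices, so probability 1/3; weight (2/7)·(1/3) = 2/21.
If it is under cup 2 (prior 1/14): the dealer has 3 equally likely choices, so probability 1/3; weight (1/14)·(1/3) = 1/42.
If it is under cup 3 (prior 5/14): the dealer opened cup 3, so this case is ruled out; weight (5/14)·0 = 0.
If it is under cup 4 (prior 1/14): the dealer has 4 equally likely choices, so probability 1/4; weight (1/14)·(1/4) = 1/56.
If it is under cup 5 (prior 3/14): the dealer has 3 equally likely choices, so probability 1/3; weight (3/14)·(1/3) = 1/14.
The weights sum to 5/24.
So P(the pea under cup 1 | the dealer opened cup 3) = (2/21) / (5/24) = 16/35.

16/35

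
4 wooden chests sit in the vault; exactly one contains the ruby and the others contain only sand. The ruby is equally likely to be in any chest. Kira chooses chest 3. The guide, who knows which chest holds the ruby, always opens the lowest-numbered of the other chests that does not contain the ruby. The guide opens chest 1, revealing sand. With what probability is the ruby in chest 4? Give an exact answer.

Condition on the true location of the ruby.
If it is in chest 1 (prior 1/4): the guide opened chest 1, so this case is ruled out; weight (1/4)·0 = 0.
If it is in any of chests 2, 3, and 4 (prior 1/4 each): chest 1 is the lowest-numbered option available, probability 1; weight (1/4)·1 = 1/4 each.
The weights sum to 3/4.
So P(the ruby in chest 4 | the guide opened chest 1) = (1/4) / (3/4) = 1/3.

1/3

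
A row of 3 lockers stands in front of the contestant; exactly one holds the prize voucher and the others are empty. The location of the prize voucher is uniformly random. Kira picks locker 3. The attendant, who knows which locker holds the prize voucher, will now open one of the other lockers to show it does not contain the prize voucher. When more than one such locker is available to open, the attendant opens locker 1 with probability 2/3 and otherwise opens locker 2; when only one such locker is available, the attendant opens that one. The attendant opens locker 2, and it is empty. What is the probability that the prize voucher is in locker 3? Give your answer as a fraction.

Condition on the true location of the prize voucher.
If it is in locker 1 (prior 1/3): only locker 2 is available, probability 1; weight (1/3)·1 = 1/3.
If it is in locker 2 (prior 1/3): the attendant opened locker 2, so this case is ruled out; weight (1/3)·0 = 0.
If it is in locker 3 (prior 1/3): locker 1 is available but not opened, probability 1/3; weight (1/3)·(1/3) = 1/9.
The weights sum to 4/9.
So P(the prize voucher in locker 3 | the attendant opened locker 2) = (1/9) / (4/9) = 1/4.

1/4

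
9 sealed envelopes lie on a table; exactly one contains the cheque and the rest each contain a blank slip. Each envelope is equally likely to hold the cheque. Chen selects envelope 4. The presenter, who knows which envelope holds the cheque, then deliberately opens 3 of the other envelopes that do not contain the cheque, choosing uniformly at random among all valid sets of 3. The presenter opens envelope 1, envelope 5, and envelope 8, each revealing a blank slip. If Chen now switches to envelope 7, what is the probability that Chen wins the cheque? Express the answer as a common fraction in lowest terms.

8/45

Apply Bayes' rule, conditioning on where the cheque actually is.
If it is in any of envelopes 1, 5, and 8 (prior 1/9 each): that envelope was opened and seen not to hold the prize — ruled out; weight (1/9)·0 = 0 each.
If it is in any of envelopes 2, 3, 6, 7, and 9 (prior 1/9 each): the presenter has 35 equally likely choices, so probability 1/35; weight (1/9)·(1/35) = 1/315 each.
If it is in envelope 4 (prior 1/9): the presenter has 56 equally likely choices, so probability 1/56; weight (1/9)·(1/56) = 1/504.
The weights sum to 1/56.
So P(the cheque in envelope 7 | the presenter opened envelope 1, envelope 5, and envelope 8) = (1/315) / (1/56) = 8/45.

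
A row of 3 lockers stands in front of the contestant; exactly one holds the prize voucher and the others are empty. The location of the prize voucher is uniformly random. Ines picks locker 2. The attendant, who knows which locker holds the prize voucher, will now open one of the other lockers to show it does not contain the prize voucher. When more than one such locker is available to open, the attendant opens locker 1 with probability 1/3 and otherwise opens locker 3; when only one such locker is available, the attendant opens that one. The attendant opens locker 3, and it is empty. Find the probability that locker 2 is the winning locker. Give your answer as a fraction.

2/5

Apply Bayes' rule, conditioning on where the prize voucher actually is.
If it is in locker 1 (prior 1/3): only locker 3 is available, probability 1; weight (1/3)·1 = 1/3.
If it is in locker 2 (prior 1/3): locker 1 is available but not opened, probability 2/3; weight (1/3)·(2/3) = 2/9.
If it is in locker 3 (prior 1/3): the attendant opened locker 3, so this case is ruled out; weight (1/3)·0 = 0.
The weights sum to 5/9.
So P(the prize voucher in locker 2 | the attendant opened locker 3) = (2/9) / (5/9) = 2/5.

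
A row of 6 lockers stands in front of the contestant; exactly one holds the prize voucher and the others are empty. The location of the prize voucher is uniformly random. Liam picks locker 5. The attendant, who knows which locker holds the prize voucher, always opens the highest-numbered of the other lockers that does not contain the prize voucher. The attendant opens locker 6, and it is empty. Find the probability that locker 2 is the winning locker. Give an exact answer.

1/5

Condition on the true location of the prize voucher.
If it is in any of lockers 1, 2, 3, 4, and 5 (prior 1/6 each): locker 6 is the highest-numbered option available, probability 1; weight (1/6)·1 = 1/6 each.
If it is in locker 6 (prior 1/6): the attendant opened locker 6, so this case is ruled out; weight (1/6)·0 = 0.
The weights sum to 5/6.
So P(the prize voucher in locker 2 | the attendant opened locker 6) = (1/6) / (5/6) = 1/5.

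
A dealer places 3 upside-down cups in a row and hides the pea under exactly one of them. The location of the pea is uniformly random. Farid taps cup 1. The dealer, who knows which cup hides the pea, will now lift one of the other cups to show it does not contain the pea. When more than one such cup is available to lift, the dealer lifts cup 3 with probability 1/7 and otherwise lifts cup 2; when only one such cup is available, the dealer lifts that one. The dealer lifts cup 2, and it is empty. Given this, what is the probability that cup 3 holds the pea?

7/13

Consider each possible location of the pea in turn.
If it is under cup 1 (prior 1/3): cup 3 is available but not opened, probability 6/7; weight (1/3)·(6/7) = 2/7.
If it is under cup 2 (prior 1/3): the dealer opened cup 2, so this case is ruled out; weight (1/3)·0 = 0.
If it is under cup 3 (prior 1/3): only cup 2 is available, probability 1; weight (1/3)·1 = 1/3.
The weights sum to 13/21.
So P(the pea under cup 3 | the dealer opened cup 2) = (1/3) / (13/21) = 7/13.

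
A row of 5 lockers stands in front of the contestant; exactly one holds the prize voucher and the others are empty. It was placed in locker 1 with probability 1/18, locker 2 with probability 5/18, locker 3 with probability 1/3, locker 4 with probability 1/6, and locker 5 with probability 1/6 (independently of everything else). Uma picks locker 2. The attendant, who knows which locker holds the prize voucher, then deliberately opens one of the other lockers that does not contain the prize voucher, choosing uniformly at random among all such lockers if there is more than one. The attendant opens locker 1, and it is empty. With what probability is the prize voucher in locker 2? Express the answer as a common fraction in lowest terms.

Condition on the true location of the prize voucher.
If it is in locker 1 (prior 1/18): the attendant opened locker 1, so this case is ruled out; weight (1/18)·0 = 0.
If it is in locker 2 (prior 5/18): the attendant has 4 equally likely choices, so probability 1/4; weight (5/18)·(1/4) = 5/72.
If it is in locker 3 (prior 1/3): the attendant has 3 equally likely choices, so probability 1/3; weight (1/3)·(1/3) = 1/9.
If it is in either of lockers 4 and 5 (prior 1/6 each): the attendant has 3 equally likely choices, so probability 1/3; weight (1/6)·(1/3) = 1/18 each.
The weights sum to 7/24.
So P(the prize voucher in locker 2 | the attendant opened locker 1) = (5/72) / (7/24) = 5/21.

5/21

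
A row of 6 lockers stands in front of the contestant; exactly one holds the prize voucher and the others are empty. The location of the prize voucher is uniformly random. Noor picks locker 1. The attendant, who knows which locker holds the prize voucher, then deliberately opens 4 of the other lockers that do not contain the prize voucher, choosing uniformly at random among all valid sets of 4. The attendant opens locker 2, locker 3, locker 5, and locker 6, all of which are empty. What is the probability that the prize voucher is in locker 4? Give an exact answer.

Consider each possible location of the prize voucher in turn.
If it is in locker 1 (prior 1/6): the attendant has 5 equally likely choices, so probability 1/5; weight (1/6)·(1/5) = 1/30.
If it is in any of lockers 2, 3, 5, and 6 (prior 1/6 each): that locker was opened and seen not to hold the prize — ruled out; weight (1/6)·0 = 0 each.
If it is in locker 4 (prior 1/6): the attendant has no choice, probability 1; weight (1/6)·1 = 1/6.
The weights sum to 1/5.
So P(the prize voucher in locker 4 | the attendant opened locker 2, locker 3, locker 5, and locker 6) = (1/6) / (1/5) = 5/6.

5/6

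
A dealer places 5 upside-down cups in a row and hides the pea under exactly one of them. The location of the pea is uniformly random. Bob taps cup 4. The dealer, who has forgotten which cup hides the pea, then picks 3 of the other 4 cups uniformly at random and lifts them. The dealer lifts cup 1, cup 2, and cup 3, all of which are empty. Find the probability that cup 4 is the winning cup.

Apply Bayes' rule, conditioning on where the pea actually is.
If it is under any of cups 1, 2, and 3 (prior 1/5 each): that cup was opened and seen not to hold the prize — ruled out; weight (1/5)·0 = 0 each.
If it is under either of cups 4 and 5 (prior 1/5 each): the dealer picks exactly this set with probability 1/4 regardless, and none is the prize; weight (1/5)·(1/4) = 1/20 each.
The weights sum to 1/10.
So P(the pea under cup 4 | the dealer opened cup 1, cup 2, and cup 3) = (1/20) / (1/10) = 1/2.

1/2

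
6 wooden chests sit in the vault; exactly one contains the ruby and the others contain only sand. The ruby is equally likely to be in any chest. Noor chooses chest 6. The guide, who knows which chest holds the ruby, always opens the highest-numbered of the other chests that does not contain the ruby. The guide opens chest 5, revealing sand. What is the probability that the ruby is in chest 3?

1/5

Apply Bayes' rule, conditioning on where the ruby actually is.
If it is in any of chests 1, 2, 3, 4, and 6 (prior 1/6 each): chest 5 is the highest-numbered option available, probability 1; weight (1/6)·1 = 1/6 each.
If it is in chest 5 (prior 1/6): the guide opened chest 5, so this case is ruled out; weight (1/6)·0 = 0.
The weights sum to 5/6.
So P(the ruby in chest 3 | the guide opened chest 5) = (1/6) / (5/6) = 1/5.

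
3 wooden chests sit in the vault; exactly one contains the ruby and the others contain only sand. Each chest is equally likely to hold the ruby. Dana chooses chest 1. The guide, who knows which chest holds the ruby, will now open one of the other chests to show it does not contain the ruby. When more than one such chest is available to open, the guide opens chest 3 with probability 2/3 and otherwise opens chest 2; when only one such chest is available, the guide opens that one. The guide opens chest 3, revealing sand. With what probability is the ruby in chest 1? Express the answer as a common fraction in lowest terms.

2/5

Apply Bayes' rule, conditioning on where the ruby actually is.
If it is in chest 1 (prior 1/3): chest 3 is available, opened with probability 2/3; weight (1/3)·(2/3) = 2/9.
If it is in chest 2 (prior 1/3): only chest 3 is available, probability 1; weight (1/3)·1 = 1/3.
If it is in chest 3 (prior 1/3): the guide opened chest 3, so this case is ruled out; weight (1/3)·0 = 0.
The weights sum to 5/9.
So P(the ruby in chest 1 | the guide opened chest 3) = (2/9) / (5/9) = 2/5.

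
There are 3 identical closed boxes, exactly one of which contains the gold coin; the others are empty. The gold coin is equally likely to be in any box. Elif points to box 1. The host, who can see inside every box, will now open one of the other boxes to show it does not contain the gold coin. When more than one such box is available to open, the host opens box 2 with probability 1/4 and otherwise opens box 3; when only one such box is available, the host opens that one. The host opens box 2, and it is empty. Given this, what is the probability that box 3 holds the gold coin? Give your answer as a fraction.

Consider each possible location of the gold coin in turn.
If it is in box 1 (prior 1/3): box 2 is available, opened with probability 1/4; weight (1/3)·(1/4) = 1/12.
If it is in box 2 (prior 1/3): the host opened box 2, so this case is ruled out; weight (1/3)·0 = 0.
If it is in box 3 (prior 1/3): only box 2 is available, probability 1; weight (1/3)·1 = 1/3.
The weights sum to 5/12.
So P(the gold coin in box 3 | the host opened box 2) = (1/3) / (5/12) = 4/5.

4/5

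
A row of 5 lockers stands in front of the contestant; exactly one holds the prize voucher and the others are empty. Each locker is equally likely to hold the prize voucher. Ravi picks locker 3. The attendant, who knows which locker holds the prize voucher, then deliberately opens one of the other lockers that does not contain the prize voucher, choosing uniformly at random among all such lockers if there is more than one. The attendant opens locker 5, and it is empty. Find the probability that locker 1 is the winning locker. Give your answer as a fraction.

4/15

Condition on the true location of the prize voucher.
If it is in any of lockers 1, 2, and 4 (prior 1/5 each): the attendant has 3 equally likely choices, so probability 1/3; weight (1/5)·(1/3) = 1/15 each.
If it is in locker 3 (prior 1/5): the attendant has 4 equally likely choices, so probability 1/4; weight (1/5)·(1/4) = 1/20.
If it is in locker 5 (prior 1/5): the attendant opened locker 5, so this case is ruled out; weight (1/5)·0 = 0.
The weights sum to 1/4.
So P(the prize voucher in locker 1 | the attendant opened locker 5) = (1/15) / (1/4) = 4/15.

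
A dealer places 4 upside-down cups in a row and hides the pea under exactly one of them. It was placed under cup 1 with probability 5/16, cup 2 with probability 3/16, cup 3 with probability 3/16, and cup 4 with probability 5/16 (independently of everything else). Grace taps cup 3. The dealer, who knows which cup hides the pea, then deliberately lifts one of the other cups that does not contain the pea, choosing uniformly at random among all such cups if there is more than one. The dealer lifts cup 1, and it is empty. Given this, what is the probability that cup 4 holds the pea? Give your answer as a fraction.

Consider each possible location of the pea in turn.
If it is under cup 1 (prior 5/16): the dealer opened cup 1, so this case is ruled out; weight (5/16)·0 = 0.
If it is under cup 2 (prior 3/16): the dealer has 2 equally likely choices, so probability 1/2; weight (3/16)·(1/2) = 3/32.
If it is under cup 3 (prior 3/16): the dealer has 3 equally likely choices, so probability 1/3; weight (3/16)·(1/3) = 1/16.
If it is under cup 4 (prior 5/16): the dealer has 2 equally likely choices, so probability 1/2; weight (5/16)·(1/2) = 5/32.
The weights sum to 5/16.
So P(the pea under cup 4 | the dealer opened cup 1) = (5/32) / (5/16) = 1/2.

1/2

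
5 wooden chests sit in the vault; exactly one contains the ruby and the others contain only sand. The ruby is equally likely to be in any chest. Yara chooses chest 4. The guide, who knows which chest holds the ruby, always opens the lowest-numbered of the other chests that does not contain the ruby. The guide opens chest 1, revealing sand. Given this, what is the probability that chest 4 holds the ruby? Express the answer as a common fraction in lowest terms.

Apply Bayes' rule, conditioning on where the ruby actually is.
If it is in chest 1 (prior 1/5): the guide opened chest 1, so this case is ruled out; weight (1/5)·0 = 0.
If it is in any of chests 2, 3, 4, and 5 (prior 1/5 each): chest 1 is the lowest-numbered option available, probability 1; weight (1/5)·1 = 1/5 each.
The weights sum to 4/5.
So P(the ruby in chest 4 | the guide opened chest 1) = (1/5) / (4/5) = 1/4.

1/4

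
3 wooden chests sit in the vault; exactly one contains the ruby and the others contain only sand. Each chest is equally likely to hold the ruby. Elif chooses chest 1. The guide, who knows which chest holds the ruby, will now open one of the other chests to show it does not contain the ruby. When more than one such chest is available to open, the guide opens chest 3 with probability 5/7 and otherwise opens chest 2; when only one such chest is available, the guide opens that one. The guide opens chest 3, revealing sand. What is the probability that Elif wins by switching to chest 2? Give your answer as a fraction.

Apply Bayes' rule, conditioning on where the ruby actually is.
If it is in chest 1 (prior 1/3): chest 3 is available, opened with probability 5/7; weight (1/3)·(5/7) = 5/21.
If it is in chest 2 (prior 1/3): only chest 3 is available, probability 1; weight (1/3)·1 = 1/3.
If it is in chest 3 (prior 1/3): the guide opened chest 3, so this case is ruled out; weight (1/3)·0 = 0.
The weights sum to 4/7.
So P(the ruby in chest 2 | the guide opened chest 3) = (1/3) / (4/7) = 7/12.

7/12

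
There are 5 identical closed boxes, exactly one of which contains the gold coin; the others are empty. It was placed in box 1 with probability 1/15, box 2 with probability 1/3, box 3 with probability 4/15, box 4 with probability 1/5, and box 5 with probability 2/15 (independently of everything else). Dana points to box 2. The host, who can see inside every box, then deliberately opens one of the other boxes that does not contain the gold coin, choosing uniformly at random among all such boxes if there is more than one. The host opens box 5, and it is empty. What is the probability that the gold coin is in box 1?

4/47

Condition on the true location of the gold coin.
If it is in box 1 (prior 1/15): the host has 3 equally likely choices, so probability 1/3; weight (1/15)·(1/3) = 1/45.
If it is in box 2 (prior 1/3): the host has 4 equally likely choices, so probability 1/4; weight (1/3)·(1/4) = 1/12.
If it is in box 3 (prior 4/15): the host has 3 equally likely choices, so probability 1/3; weight (4/15)·(1/3) = 4/45.
If it is in box 4 (prior 1/5): the host has 3 equally likely choices, so probability 1/3; weight (1/5)·(1/3) = 1/15.
If it is in box 5 (prior 2/15): the host opened box 5, so this case is ruled out; weight (2/15)·0 = 0.
The weights sum to 47/180.
So P(the gold coin in box 1 | the host opened box 5) = (1/45) / (47/180) = 4/47.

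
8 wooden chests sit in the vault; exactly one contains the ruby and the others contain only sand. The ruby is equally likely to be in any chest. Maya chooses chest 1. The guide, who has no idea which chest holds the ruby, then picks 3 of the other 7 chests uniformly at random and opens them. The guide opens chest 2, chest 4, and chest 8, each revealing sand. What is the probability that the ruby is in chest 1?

Condition on the true location of the ruby.
If it is in any of chests 1, 3, 5, 6, and 7 (prior 1/8 each): the guide picks exactly this set with probability 1/35 regardless, and none is the prize; weight (1/8)·(1/35) = 1/280 each.
If it is in any of chests 2, 4, and 8 (prior 1/8 each): that chest was opened and seen not to hold the prize — ruled out; weight (1/8)·0 = 0 each.
The weights sum to 1/56.
So P(the ruby in chest 1 | the guide opened chest 2, chest 4, and chest 8) = (1/280) / (1/56) = 1/5.

1/5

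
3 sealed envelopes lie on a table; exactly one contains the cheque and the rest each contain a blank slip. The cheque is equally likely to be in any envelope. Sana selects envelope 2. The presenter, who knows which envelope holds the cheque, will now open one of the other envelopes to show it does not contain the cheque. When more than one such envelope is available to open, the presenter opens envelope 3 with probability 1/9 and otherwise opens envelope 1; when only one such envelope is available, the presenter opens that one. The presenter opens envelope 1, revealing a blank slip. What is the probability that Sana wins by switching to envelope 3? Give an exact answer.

9/17

Condition on the true location of the cheque.
If it is in envelope 1 (prior 1/3): the presenter opened envelope 1, so this case is ruled out; weight (1/3)·0 = 0.
If it is in envelope 2 (prior 1/3): envelope 3 is available but not opened, probability 8/9; weight (1/3)·(8/9) = 8/27.
If it is in envelope 3 (prior 1/3): only envelope 1 is available, probability 1; weight (1/3)·1 = 1/3.
The weights sum to 17/27.
So P(the cheque in envelope 3 | the presenter opened envelope 1) = (1/3) / (17/27) = 9/17.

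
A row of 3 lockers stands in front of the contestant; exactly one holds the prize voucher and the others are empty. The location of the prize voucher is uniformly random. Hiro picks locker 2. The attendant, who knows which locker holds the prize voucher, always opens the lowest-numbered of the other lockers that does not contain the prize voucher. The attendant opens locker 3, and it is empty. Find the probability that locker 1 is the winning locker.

1

Condition on the true location of the prize voucher.
If it is in locker 1 (prior 1/3): locker 3 is the lowest-numbered option available, probability 1; weight (1/3)·1 = 1/3.
If it is in locker 2 (prior 1/3): the attendant would have opened locker 1 instead, probability 0; weight (1/3)·0 = 0.
If it is in locker 3 (prior 1/3): the attendant opened locker 3, so this case is ruled out; weight (1/3)·0 = 0.
The weights sum to 1/3.
So P(the prize voucher in locker 1 | the attendant opened locker 3) = (1/3) / (1/3) = 1.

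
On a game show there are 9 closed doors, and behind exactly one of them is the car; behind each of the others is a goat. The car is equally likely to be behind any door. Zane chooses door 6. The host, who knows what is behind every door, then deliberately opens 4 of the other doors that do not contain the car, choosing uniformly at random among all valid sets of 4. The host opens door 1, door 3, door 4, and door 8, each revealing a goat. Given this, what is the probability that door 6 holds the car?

1/9

Consider each possible location of the car in turn.
If it is behind any of doors 1, 3, 4, and 8 (prior 1/9 each): that door was opened and seen not to hold the prize — ruled out; weight (1/9)·0 = 0 each.
If it is behind any of doors 2, 5, 7, and 9 (prior 1/9 each): the host has 35 equally likely choices, so probability 1/35; weight (1/9)·(1/35) = 1/315 each.
If it is behind door 6 (prior 1/9): the host has 70 equally likely choices, so probability 1/70; weight (1/9)·(1/70) = 1/630.
The weights sum to 1/70.
So P(the car behind door 6 | the host opened door 1, door 3, door 4, and door 8) = (1/630) / (1/70) = 1/9.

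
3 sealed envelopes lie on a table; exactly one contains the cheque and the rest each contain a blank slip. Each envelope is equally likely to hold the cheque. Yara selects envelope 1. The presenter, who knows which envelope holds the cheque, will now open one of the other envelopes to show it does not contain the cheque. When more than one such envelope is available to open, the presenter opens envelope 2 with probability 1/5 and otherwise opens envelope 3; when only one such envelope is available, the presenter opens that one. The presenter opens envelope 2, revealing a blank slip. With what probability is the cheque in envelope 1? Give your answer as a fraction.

1/6

Condition on the true location of the cheque.
If it is in envelope 1 (prior 1/3): envelope 2 is available, opened with probability 1/5; weight (1/3)·(1/5) = 1/15.
If it is in envelope 2 (prior 1/3): the presenter opened envelope 2, so this case is ruled out; weight (1/3)·0 = 0.
If it is in envelope 3 (prior 1/3): only envelope 2 is available, probability 1; weight (1/3)·1 = 1/3.
The weights sum to 2/5.
So P(the cheque in envelope 1 | the presenter opened envelope 2) = (1/15) / (2/5) = 1/6.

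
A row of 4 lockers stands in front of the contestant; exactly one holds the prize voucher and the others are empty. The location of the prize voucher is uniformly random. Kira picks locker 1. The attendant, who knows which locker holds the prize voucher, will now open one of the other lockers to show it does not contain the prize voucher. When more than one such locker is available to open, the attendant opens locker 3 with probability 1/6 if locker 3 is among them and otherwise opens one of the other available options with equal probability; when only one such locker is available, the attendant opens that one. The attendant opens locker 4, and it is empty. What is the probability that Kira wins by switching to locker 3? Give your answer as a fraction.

2/7

Apply Bayes' rule, conditioning on where the prize voucher actually is.
If it is in locker 1 (prior 1/4): locker 3 is available but not opened; locker 4 gets probability (1 − 1/6)/2 = 5/12; weight (1/4)·(5/12) = 5/48.
If it is in locker 2 (prior 1/4): locker 3 is available but not opened, probability 5/6; weight (1/4)·(5/6) = 5/24.
If it is in locker 3 (prior 1/4): locker 3 holds the prize so is unavailable; the attendant chooses uniformly among the 2 others, probability 1/2; weight (1/4)·(1/2) = 1/8.
If it is in locker 4 (prior 1/4): the attendant opened locker 4, so this case is ruled out; weight (1/4)·0 = 0.
The weights sum to 7/16.
So P(the prize voucher in locker 3 | the attendant opened locker 4) = (1/8) / (7/16) = 2/7.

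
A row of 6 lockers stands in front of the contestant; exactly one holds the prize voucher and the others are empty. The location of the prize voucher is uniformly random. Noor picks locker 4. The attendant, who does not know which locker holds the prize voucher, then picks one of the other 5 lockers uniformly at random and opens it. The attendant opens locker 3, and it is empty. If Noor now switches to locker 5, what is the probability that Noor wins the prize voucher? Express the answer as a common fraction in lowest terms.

1/5

Because the attendant chose which locker to open without knowing where the prize voucher is, the choice is independent of the prize location. Learning that locker 3 does not hold the prize voucher simply rules out that one location and leaves the remaining 5 lockers still equally likely by symmetry.
So P(the prize voucher in locker 5) = 1/5.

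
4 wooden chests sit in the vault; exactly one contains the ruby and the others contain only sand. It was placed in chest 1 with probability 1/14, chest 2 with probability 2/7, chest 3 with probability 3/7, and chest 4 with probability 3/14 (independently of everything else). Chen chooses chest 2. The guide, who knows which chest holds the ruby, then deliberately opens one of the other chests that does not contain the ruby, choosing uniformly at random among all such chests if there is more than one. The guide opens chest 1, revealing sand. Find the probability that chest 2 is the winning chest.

8/35

Condition on the true location of the ruby.
If it is in chest 1 (prior 1/14): the guide opened chest 1, so this case is ruled out; weight (1/14)·0 = 0.
If it is in chest 2 (prior 2/7): the guide has 3 equally likely choices, so probability 1/3; weight (2/7)·(1/3) = 2/21.
If it is in chest 3 (prior 3/7): the guide has 2 equally likely choices, so probability 1/2; weight (3/7)·(1/2) = 3/14.
If it is in chest 4 (prior 3/14): the guide has 2 equally likely choices, so probability 1/2; weight (3/14)·(1/2) = 3/28.
The weights sum to 5/12.
So P(the ruby in chest 2 | the guide opened chest 1) = (2/21) / (5/12) = 8/35.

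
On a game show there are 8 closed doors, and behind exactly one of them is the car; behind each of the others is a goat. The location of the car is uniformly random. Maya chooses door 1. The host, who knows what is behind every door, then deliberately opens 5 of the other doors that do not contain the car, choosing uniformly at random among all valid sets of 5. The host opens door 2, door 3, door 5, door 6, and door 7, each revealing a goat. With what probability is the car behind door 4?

7/16

Apply Bayes' rule, conditioning on where the car actually is.
If it is behind door 1 (prior 1/8): the host has 21 equally likely choices, so probability 1/21; weight (1/8)·(1/21) = 1/168.
If it is behind any of doors 2, 3, 5, 6, and 7 (prior 1/8 each): that door was opened and seen not to hold the prize — ruled out; weight (1/8)·0 = 0 each.
If it is behind either of doors 4 and 8 (prior 1/8 each): the host has 6 equally likely choices, so probability 1/6; weight (1/8)·(1/6) = 1/48 each.
The weights sum to 1/21.
So P(the car behind door 4 | the host opened door 2, door 3, door 5, door 6, and door 7) = (1/48) / (1/21) = 7/16.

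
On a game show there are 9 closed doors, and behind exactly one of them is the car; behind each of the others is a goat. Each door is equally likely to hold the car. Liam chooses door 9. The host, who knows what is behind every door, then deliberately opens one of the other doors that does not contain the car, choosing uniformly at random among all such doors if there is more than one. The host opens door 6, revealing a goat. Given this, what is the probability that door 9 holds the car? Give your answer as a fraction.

1/9

Condition on the true location of the car.
If it is behind any of doors 1, 2, 3, 4, 5, 7, and 8 (prior 1/9 each): the host has 7 equally likely choices, so probability 1/7; weight (1/9)·(1/7) = 1/63 each.
If it is behind door 6 (prior 1/9): the host opened door 6, so this case is ruled out; weight (1/9)·0 = 0.
If it is behind door 9 (prior 1/9): the host has 8 equally likely choices, so probability 1/8; weight (1/9)·(1/8) = 1/72.
The weights sum to 1/8.
So P(the car behind door 9 | the host opened door 6) = (1/72) / (1/8) = 1/9.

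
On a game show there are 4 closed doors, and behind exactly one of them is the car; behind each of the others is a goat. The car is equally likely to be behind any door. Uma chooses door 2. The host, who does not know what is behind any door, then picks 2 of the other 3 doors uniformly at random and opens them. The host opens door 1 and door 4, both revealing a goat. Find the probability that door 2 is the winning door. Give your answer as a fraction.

Apply Bayes' rule, conditioning on where the car actually is.
If it is behind either of doors 1 and 4 (prior 1/4 each): that door was opened and seen not to hold the prize — ruled out; weight (1/4)·0 = 0 each.
If it is behind either of doors 2 and 3 (prior 1/4 each): the host picks exactly this set with probability 1/3 regardless, and none is the prize; weight (1/4)·(1/3) = 1/12 each.
The weights sum to 1/6.
So P(the car behind door 2 | the host opened door 1 and door 4) = (1/12) / (1/6) = 1/2.

1/2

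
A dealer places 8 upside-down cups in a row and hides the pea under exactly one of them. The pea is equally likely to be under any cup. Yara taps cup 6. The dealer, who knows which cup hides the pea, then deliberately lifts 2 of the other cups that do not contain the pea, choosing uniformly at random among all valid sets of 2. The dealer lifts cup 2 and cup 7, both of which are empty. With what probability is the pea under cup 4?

7/40

Consider each possible location of the pea in turn.
If it is under any of cups 1, 3, 4, 5, and 8 (prior 1/8 each): the dealer has 15 equally likely choices, so probability 1/15; weight (1/8)·(1/15) = 1/120 each.
If it is under either of cups 2 and 7 (prior 1/8 each): that cup was opened and seen not to hold the prize — ruled out; weight (1/8)·0 = 0 each.
If it is under cup 6 (prior 1/8): the dealer has 21 equally likely choices, so probability 1/21; weight (1/8)·(1/21) = 1/168.
The weights sum to 1/21.
So P(the pea under cup 4 | the dealer opened cup 2 and cup 7) = (1/120) / (1/21) = 7/40.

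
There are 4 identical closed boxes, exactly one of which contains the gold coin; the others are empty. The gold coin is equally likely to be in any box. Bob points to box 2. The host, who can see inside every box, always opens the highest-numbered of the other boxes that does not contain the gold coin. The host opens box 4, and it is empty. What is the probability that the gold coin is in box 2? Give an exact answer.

Apply Bayes' rule, conditioning on where the gold coin actually is.
If it is in any of boxes 1, 2, and 3 (prior 1/4 each): box 4 is the highest-numbered option available, probability 1; weight (1/4)·1 = 1/4 each.
If it is in box 4 (prior 1/4): the host opened box 4, so this case is ruled out; weight (1/4)·0 = 0.
The weights sum to 3/4.
So P(the gold coin in box 2 | the host opened box 4) = (1/4) / (3/4) = 1/3.

1/3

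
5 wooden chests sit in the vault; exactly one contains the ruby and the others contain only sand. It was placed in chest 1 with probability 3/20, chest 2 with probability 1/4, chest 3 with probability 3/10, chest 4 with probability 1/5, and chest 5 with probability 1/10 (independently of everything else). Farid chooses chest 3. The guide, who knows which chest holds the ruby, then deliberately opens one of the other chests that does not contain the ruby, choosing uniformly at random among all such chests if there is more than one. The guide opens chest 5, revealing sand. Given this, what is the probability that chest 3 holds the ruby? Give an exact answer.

3/11

Condition on the true location of the ruby.
If it is in chest 1 (prior 3/20): the guide has 3 equally likely choices, so probability 1/3; weight (3/20)·(1/3) = 1/20.
If it is in chest 2 (prior 1/4): the guide has 3 equally likely choices, so probability 1/3; weight (1/4)·(1/3) = 1/12.
If it is in chest 3 (prior 3/10): the guide has 4 equally likely choices, so probability 1/4; weight (3/10)·(1/4) = 3/40.
If it is in chest 4 (prior 1/5): the guide has 3 equally likely choices, so probability 1/3; weight (1/5)·(1/3) = 1/15.
If it is in chest 5 (prior 1/10): the guide opened chest 5, so this case is ruled out; weight (1/10)·0 = 0.
The weights sum to 11/40.
So P(the ruby in chest 3 | the guide opened chest 5) = (3/40) / (11/40) = 3/11.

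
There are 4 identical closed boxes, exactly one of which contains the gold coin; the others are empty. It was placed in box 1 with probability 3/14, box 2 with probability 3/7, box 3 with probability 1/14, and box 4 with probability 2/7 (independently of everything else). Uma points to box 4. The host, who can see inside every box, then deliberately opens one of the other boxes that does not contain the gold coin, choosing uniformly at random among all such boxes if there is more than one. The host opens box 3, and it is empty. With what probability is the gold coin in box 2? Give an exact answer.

18/35

Consider each possible location of the gold coin in turn.
If it is in box 1 (prior 3/14): the host has 2 equally likely choices, so probability 1/2; weight (3/14)·(1/2) = 3/28.
If it is in box 2 (prior 3/7): the host has 2 equally likely choices, so probability 1/2; weight (3/7)·(1/2) = 3/14.
If it is in box 3 (prior 1/14): the host opened box 3, so this case is ruled out; weight (1/14)·0 = 0.
If it is in box 4 (prior 2/7): the host has 3 equally likely choices, so probability 1/3; weight (2/7)·(1/3) = 2/21.
The weights sum to 5/12.
So P(the gold coin in box 2 | the host opened box 3) = (3/14) / (5/12) = 18/35.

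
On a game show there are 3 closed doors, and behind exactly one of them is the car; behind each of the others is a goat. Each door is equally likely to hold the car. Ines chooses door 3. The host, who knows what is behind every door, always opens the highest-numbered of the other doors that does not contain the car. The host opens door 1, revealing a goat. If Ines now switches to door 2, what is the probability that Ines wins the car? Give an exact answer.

Condition on the true location of the car.
If it is behind door 1 (prior 1/3): the host opened door 1, so this case is ruled out; weight (1/3)·0 = 0.
If it is behind door 2 (prior 1/3): door 1 is the highest-numbered option available, probability 1; weight (1/3)·1 = 1/3.
If it is behind door 3 (prior 1/3): the host would have opened door 2 instead, probability 0; weight (1/3)·0 = 0.
The weights sum to 1/3.
So P(the car behind door 2 | the host opened door 1) = (1/3) / (1/3) = 1.

1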